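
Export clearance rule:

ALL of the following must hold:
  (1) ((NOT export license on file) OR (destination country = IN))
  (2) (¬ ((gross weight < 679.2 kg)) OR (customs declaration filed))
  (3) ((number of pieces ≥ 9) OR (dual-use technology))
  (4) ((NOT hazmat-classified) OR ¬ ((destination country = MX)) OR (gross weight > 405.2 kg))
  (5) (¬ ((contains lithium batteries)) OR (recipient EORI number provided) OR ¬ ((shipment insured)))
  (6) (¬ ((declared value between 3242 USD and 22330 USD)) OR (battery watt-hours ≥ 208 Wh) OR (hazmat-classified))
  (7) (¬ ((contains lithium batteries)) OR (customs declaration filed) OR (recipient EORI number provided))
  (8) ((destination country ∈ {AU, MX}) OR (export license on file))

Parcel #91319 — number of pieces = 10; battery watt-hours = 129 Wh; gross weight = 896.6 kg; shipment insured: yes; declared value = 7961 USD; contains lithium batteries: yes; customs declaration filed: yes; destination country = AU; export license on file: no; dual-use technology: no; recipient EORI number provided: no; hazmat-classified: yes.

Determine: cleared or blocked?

Atomic conditions:
  NOT export license on file: no → true
  destination country = IN: AU == IN is false
  gross weight < 679.2 kg: 896.6 < 679.2 is false
  customs declaration filed: yes → true
  number of pieces ≥ 9: 10 ≥ 9 is true
  dual-use technology: no → false
  NOT hazmat-classified: yes → false
  destination country = MX: AU == MX is false
  gross weight > 405.2 kg: 896.6 > 405.2 is true
  contains lithium batteries: yes → true
  recipient EORI number provided: no → false
  shipment insured: yes → true
  declared value between 3242 USD and 22330 USD: 7961 in [3242, 22330] is true
  battery watt-hours ≥ 208 Wh: 129 ≥ 208 is false
  hazmat-classified: yes → true
  destination country ∈ {AU, MX}: AU is in the set → true
  export license on file: no → false
Combine:
[1] true OR false = true
[2.1] NOT false = true
[2] true OR true = true
[3] true OR false = true
[4.2] NOT false = true
[4] false OR true OR true = true
[5.1] NOT true = false
[5.3] NOT true = false
[5] false OR false OR false = false
[6.1] NOT true = false
[6] false OR false OR true = true
[7.1] NOT true = false
[7] false OR true OR false = true
[8] true OR false = true
[root] true AND true AND true AND true AND false AND true AND true AND true = false
Overall: false → blocked

Blocked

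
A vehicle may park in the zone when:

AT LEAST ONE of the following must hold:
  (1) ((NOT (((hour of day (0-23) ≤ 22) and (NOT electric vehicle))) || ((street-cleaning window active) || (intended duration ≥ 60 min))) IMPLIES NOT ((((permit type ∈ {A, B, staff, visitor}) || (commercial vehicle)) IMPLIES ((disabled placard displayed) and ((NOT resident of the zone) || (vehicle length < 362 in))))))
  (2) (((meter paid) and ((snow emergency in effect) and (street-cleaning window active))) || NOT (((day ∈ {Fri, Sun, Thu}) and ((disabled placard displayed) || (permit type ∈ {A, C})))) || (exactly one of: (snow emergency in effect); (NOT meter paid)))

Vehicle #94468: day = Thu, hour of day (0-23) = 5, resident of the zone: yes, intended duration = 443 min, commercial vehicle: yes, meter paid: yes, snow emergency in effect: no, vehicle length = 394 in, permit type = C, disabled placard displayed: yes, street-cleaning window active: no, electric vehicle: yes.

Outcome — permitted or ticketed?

Permitted

Atomic conditions:
  hour of day (0-23) ≤ 22: 5 ≤ 22 is true
  NOT electric vehicle: yes → false
  street-cleaning window active: no → false
  intended duration ≥ 60 min: 443 ≥ 60 is true
  permit type ∈ {A, B, staff, visitor}: C is not in the set → false
  commercial vehicle: yes → true
  disabled placard displayed: yes → true
  NOT resident of the zone: yes → false
  vehicle length < 362 in: 394 < 362 is false
  meter paid: yes → true
  snow emergency in effect: no → false
  day ∈ {Fri, Sun, Thu}: Thu is in the set → true
  permit type ∈ {A, C}: C is in the set → true
  NOT meter paid: yes → false
Combine:
[1.1.1.1] true AND false = false
[1.1.1] NOT false = true
[1.1.2] false OR true = true
[1.1] true OR true = true
[1.2.1.1] false OR true = true
[1.2.1.2.2] false OR false = false
[1.2.1.2] true AND false = false
[1.2.1] true → false = false
[1.2] NOT false = true
[1] true → true = true
[2.1.2] false AND false = false
[2.1] true AND false = false
[2.2.1.2] true OR true = true
[2.2.1] true AND true = true
[2.2] NOT true = false
[2.3] exactly-one(false, false) = false
[2] false OR false OR false = false
[root] true OR false = true
Overall: true → permitted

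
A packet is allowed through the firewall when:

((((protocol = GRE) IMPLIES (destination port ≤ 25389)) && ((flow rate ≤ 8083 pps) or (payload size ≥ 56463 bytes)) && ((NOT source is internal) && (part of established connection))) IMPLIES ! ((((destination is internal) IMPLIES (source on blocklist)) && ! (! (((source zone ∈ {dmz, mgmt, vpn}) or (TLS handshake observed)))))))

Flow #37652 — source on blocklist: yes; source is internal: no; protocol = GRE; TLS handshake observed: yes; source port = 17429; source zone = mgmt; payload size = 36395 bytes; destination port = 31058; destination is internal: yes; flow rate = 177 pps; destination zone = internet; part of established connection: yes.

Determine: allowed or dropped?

Atomic conditions:
  protocol = GRE: GRE == GRE is true
  destination port ≤ 25389: 31058 ≤ 25389 is false
  flow rate ≤ 8083 pps: 177 ≤ 8083 is true
  payload size ≥ 56463 bytes: 36395 ≥ 56463 is false
  NOT source is internal: no → true
  part of established connection: yes → true
  destination is internal: yes → true
  source on blocklist: yes → true
  source zone ∈ {dmz, mgmt, vpn}: mgmt is in the set → true
  TLS handshake observed: yes → true
Combine:
[1.1] true → false = false
[1.2] true OR false = true
[1.3] true AND true = true
[1] false AND true AND true = false
[2.1.1] true → true = true
[2.1.2.1.1] true OR true = true
[2.1.2.1] NOT true = false
[2.1.2] NOT false = true
[2.1] true AND true = true
[2] NOT true = false
[root] false → false (antecedent false ⇒ implication holds) = true
Overall: true → allowed

Allowed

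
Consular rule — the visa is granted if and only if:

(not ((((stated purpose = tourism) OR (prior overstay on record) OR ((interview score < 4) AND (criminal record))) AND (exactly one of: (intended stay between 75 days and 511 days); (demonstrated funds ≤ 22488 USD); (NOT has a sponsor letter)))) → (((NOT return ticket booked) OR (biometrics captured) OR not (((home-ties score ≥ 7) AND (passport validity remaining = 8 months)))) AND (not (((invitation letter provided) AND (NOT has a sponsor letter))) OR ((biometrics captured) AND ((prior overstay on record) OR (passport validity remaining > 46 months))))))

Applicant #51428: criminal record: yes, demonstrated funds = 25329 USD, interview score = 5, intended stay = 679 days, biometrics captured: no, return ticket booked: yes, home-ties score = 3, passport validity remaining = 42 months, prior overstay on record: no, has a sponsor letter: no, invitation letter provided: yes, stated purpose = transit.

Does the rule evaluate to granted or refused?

Atomic conditions:
  stated purpose = tourism: transit == tourism is false
  prior overstay on record: no → false
  interview score < 4: 5 < 4 is false
  criminal record: yes → true
  intended stay between 75 days and 511 days: 679 in [75, 511] is false
  demonstrated funds ≤ 22488 USD: 25329 ≤ 22488 is false
  NOT has a sponsor letter: no → true
  NOT return ticket booked: yes → false
  biometrics captured: no → false
  home-ties score ≥ 7: 3 ≥ 7 is false
  passport validity remaining = 8 months: 42 == 8 is false
  invitation letter provided: yes → true
  passport validity remaining > 46 months: 42 > 46 is false
Combine:
[1.1.1.3] false AND true = false
[1.1.1] false OR false OR false = false
[1.1.2] exactly-one(false, false, true) = true
[1.1] false AND true = false
[1] NOT false = true
[2.1.3.1] false AND false = false
[2.1.3] NOT false = true
[2.1] false OR false OR true = true
[2.2.1.1] true AND true = true
[2.2.1] NOT true = false
[2.2.2.2] false OR false = false
[2.2.2] false AND false = false
[2.2] false OR false = false
[2] true AND false = false
[root] true → false = false
Overall: false → refused

Refused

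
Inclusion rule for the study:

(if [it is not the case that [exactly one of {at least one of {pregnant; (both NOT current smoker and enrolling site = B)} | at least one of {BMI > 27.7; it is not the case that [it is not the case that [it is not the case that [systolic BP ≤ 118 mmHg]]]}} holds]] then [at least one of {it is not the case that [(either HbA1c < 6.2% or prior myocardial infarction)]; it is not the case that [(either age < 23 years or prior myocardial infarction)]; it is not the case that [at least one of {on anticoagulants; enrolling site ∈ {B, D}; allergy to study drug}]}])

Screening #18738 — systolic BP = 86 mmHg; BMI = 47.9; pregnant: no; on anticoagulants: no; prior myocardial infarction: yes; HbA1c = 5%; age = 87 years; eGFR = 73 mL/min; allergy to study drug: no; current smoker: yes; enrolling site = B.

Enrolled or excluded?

Atomic conditions:
  pregnant: no → false
  NOT current smoker: yes → false
  enrolling site = B: B == B is true
  BMI > 27.7: 47.9 > 27.7 is true
  systolic BP ≤ 118 mmHg: 86 ≤ 118 is true
  HbA1c < 6.2%: 5 < 6.2 is true
  prior myocardial infarction: yes → true
  age < 23 years: 87 < 23 is false
  on anticoagulants: no → false
  enrolling site ∈ {B, D}: B is in the set → true
  allergy to study drug: no → false
Combine:
[1.1.1.2] false AND true = false
[1.1.1] false OR false = false
[1.1.2.2.1.1] NOT true = false
[1.1.2.2.1] NOT false = true
[1.1.2.2] NOT true = false
[1.1.2] true OR false = true
[1.1] exactly-one(false, true) = true
[1] NOT true = false
[2.1.1] true OR true = true
[2.1] NOT true = false
[2.2.1] false OR true = true
[2.2] NOT true = false
[2.3.1] false OR true OR false = true
[2.3] NOT true = false
[2] false OR false OR false = false
[root] false → false (antecedent false ⇒ implication holds) = true
Overall: true → enrolled

Enrolled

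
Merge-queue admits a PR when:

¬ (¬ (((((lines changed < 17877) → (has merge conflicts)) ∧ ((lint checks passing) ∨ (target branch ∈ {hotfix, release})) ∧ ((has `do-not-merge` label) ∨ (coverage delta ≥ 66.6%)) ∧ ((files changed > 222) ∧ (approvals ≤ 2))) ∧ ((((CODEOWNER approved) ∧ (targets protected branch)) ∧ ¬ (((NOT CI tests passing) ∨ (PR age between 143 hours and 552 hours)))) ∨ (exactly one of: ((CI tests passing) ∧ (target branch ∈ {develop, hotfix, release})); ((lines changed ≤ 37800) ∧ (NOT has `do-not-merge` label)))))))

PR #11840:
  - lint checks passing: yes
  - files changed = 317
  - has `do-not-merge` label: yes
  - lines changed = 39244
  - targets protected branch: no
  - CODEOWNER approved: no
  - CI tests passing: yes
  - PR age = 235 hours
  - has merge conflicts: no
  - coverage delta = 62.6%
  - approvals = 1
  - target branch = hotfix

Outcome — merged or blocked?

Merged

Atomic conditions:
  lines changed < 17877: 39244 < 17877 is false
  has merge conflicts: no → false
  lint checks passing: yes → true
  target branch ∈ {hotfix, release}: hotfix is in the set → true
  has `do-not-merge` label: yes → true
  coverage delta ≥ 66.6%: 62.6 ≥ 66.6 is false
  files changed > 222: 317 > 222 is true
  approvals ≤ 2: 1 ≤ 2 is true
  CODEOWNER approved: no → false
  targets protected branch: no → false
  NOT CI tests passing: yes → false
  PR age between 143 hours and 552 hours: 235 in [143, 552] is true
  CI tests passing: yes → true
  target branch ∈ {develop, hotfix, release}: hotfix is in the set → true
  lines changed ≤ 37800: 39244 ≤ 37800 is false
  NOT has `do-not-merge` label: yes → false
Combine:
[1.1.1.1] false → false (antecedent false ⇒ implication holds) = true
[1.1.1.2] true OR true = true
[1.1.1.3] true OR false = true
[1.1.1.4] true AND true = true
[1.1.1] true AND true AND true AND true = true
[1.1.2.1.1] false AND false = false
[1.1.2.1.2.1] false OR true = true
[1.1.2.1.2] NOT true = false
[1.1.2.1] false AND false = false
[1.1.2.2.1] true AND true = true
[1.1.2.2.2] false AND false = false
[1.1.2.2] exactly-one(true, false) = true
[1.1.2] false OR true = true
[1.1] true AND true = true
[1] NOT true = false
[root] NOT false = true
Overall: true → merged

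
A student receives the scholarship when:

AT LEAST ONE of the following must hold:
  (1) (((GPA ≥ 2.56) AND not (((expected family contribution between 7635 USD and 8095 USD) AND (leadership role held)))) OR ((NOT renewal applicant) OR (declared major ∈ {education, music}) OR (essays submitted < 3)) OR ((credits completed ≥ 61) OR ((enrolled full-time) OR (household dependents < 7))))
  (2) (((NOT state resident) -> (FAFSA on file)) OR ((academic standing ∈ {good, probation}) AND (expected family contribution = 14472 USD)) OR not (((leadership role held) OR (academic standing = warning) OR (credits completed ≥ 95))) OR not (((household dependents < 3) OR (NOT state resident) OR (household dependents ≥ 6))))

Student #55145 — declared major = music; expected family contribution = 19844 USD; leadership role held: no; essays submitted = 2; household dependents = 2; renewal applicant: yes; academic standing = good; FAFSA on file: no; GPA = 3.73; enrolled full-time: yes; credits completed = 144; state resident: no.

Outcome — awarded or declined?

Atomic conditions:
  GPA ≥ 2.56: 3.73 ≥ 2.56 is true
  expected family contribution between 7635 USD and 8095 USD: 19844 in [7635, 8095] is false
  leadership role held: no → false
  NOT renewal applicant: yes → false
  declared major ∈ {education, music}: music is in the set → true
  essays submitted < 3: 2 < 3 is true
  credits completed ≥ 61: 144 ≥ 61 is true
  enrolled full-time: yes → true
  household dependents < 7: 2 < 7 is true
  NOT state resident: no → true
  FAFSA on file: no → false
  academic standing ∈ {good, probation}: good is in the set → true
  expected family contribution = 14472 USD: 19844 == 14472 is false
  academic standing = warning: good == warning is false
  credits completed ≥ 95: 144 ≥ 95 is true
  household dependents < 3: 2 < 3 is true
  household dependents ≥ 6: 2 ≥ 6 is false
Combine:
[1.1.2.1] false AND false = false
[1.1.2] NOT false = true
[1.1] true AND true = true
[1.2] false OR true OR true = true
[1.3.2] true OR true = true
[1.3] true OR true = true
[1] true OR true OR true = true
[2.1] true → false = false
[2.2] true AND false = false
[2.3.1] false OR false OR true = true
[2.3] NOT true = false
[2.4.1] true OR true OR false = true
[2.4] NOT true = false
[2] false OR false OR false OR false = false
[root] true OR false = true
Overall: true → awarded

Awarded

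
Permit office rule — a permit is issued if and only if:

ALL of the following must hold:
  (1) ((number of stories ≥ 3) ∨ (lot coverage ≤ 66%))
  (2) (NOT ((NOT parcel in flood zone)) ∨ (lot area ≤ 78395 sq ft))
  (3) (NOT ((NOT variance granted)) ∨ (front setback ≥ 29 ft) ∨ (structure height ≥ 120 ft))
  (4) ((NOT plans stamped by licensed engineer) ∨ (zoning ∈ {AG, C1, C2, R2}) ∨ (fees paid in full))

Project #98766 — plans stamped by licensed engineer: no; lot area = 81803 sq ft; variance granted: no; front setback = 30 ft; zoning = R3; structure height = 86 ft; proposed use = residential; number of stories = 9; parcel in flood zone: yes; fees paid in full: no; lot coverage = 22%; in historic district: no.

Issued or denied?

Issued

Atomic conditions:
  number of stories ≥ 3: 9 ≥ 3 is true
  lot coverage ≤ 66%: 22 ≤ 66 is true
  NOT parcel in flood zone: yes → false
  lot area ≤ 78395 sq ft: 81803 ≤ 78395 is false
  NOT variance granted: no → true
  front setback ≥ 29 ft: 30 ≥ 29 is true
  structure height ≥ 120 ft: 86 ≥ 120 is false
  NOT plans stamped by licensed engineer: no → true
  zoning ∈ {AG, C1, C2, R2}: R3 is not in the set → false
  fees paid in full: no → false
Combine:
[1] true OR true = true
[2.1] NOT false = true
[2] true OR false = true
[3.1] NOT true = false
[3] false OR true OR false = true
[4] true OR false OR false = true
[root] true AND true AND true AND true = true
Overall: true → issued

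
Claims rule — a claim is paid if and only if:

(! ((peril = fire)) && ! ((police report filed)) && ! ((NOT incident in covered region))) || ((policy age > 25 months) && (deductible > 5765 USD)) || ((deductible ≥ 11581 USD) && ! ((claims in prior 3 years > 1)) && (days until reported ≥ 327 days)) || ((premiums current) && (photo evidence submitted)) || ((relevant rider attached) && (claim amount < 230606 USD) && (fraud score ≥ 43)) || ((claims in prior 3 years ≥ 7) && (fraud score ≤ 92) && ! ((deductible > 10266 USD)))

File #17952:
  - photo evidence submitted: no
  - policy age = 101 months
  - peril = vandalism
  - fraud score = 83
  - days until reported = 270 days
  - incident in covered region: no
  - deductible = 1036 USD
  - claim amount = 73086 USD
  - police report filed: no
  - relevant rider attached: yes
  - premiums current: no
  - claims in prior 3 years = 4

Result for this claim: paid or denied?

Atomic conditions:
  peril = fire: vandalism == fire is false
  police report filed: no → false
  NOT incident in covered region: no → true
  policy age > 25 months: 101 > 25 is true
  deductible > 5765 USD: 1036 > 5765 is false
  deductible ≥ 11581 USD: 1036 ≥ 11581 is false
  claims in prior 3 years > 1: 4 > 1 is true
  days until reported ≥ 327 days: 270 ≥ 327 is false
  premiums current: no → false
  photo evidence submitted: no → false
  relevant rider attached: yes → true
  claim amount < 230606 USD: 73086 < 230606 is true
  fraud score ≥ 43: 83 ≥ 43 is true
  claims in prior 3 years ≥ 7: 4 ≥ 7 is false
  fraud score ≤ 92: 83 ≤ 92 is true
  deductible > 10266 USD: 1036 > 10266 is false
Combine:
[1.1] NOT false = true
[1.2] NOT false = true
[1.3] NOT true = false
[1] true AND true AND false = false
[2] true AND false = false
[3.2] NOT true = false
[3] false AND false AND false = false
[4] false AND false = false
[5] true AND true AND true = true
[6.3] NOT false = true
[6] false AND true AND true = false
[root] false OR false OR false OR false OR true OR false = true
Overall: true → paid

Paid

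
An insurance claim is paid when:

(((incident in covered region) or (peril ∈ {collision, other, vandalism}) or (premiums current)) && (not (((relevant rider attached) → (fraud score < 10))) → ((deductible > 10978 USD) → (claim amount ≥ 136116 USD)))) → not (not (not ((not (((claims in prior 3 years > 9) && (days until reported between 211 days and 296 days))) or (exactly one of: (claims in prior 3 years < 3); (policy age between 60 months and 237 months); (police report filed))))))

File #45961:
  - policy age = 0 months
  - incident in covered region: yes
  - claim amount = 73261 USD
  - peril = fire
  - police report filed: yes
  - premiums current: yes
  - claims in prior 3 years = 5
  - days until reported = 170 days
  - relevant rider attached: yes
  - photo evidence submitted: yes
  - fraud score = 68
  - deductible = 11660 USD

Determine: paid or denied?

Paid

Atomic conditions:
  incident in covered region: yes → true
  peril ∈ {collision, other, vandalism}: fire is not in the set → false
  premiums current: yes → true
  relevant rider attached: yes → true
  fraud score < 10: 68 < 10 is false
  deductible > 10978 USD: 11660 > 10978 is true
  claim amount ≥ 136116 USD: 73261 ≥ 136116 is false
  claims in prior 3 years > 9: 5 > 9 is false
  days until reported between 211 days and 296 days: 170 in [211, 296] is false
  claims in prior 3 years < 3: 5 < 3 is false
  policy age between 60 months and 237 months: 0 in [60, 237] is false
  police report filed: yes → true
Combine:
[1.1] true OR false OR true = true
[1.2.1.1] true → false = false
[1.2.1] NOT false = true
[1.2.2] true → false = false
[1.2] true → false = false
[1] true AND false = false
[2.1.1.1.1.1] false AND false = false
[2.1.1.1.1] NOT false = true
[2.1.1.1.2] exactly-one(false, false, true) = true
[2.1.1.1] true OR true = true
[2.1.1] NOT true = false
[2.1] NOT false = true
[2] NOT true = false
[root] false → false (antecedent false ⇒ implication holds) = true
Overall: true → paid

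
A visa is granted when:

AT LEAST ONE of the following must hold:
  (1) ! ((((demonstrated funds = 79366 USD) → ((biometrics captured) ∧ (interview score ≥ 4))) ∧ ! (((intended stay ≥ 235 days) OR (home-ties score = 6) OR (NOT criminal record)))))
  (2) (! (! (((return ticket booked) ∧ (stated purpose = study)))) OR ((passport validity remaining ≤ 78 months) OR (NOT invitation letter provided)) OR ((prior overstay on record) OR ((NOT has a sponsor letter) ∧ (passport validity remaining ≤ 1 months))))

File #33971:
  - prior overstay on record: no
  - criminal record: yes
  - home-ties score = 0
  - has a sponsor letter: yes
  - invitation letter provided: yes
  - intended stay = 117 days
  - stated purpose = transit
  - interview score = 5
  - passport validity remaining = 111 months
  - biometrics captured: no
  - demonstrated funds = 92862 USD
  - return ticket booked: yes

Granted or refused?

Atomic conditions:
  demonstrated funds = 79366 USD: 92862 == 79366 is false
  biometrics captured: no → false
  interview score ≥ 4: 5 ≥ 4 is true
  intended stay ≥ 235 days: 117 ≥ 235 is false
  home-ties score = 6: 0 == 6 is false
  NOT criminal record: yes → false
  return ticket booked: yes → true
  stated purpose = study: transit == study is false
  passport validity remaining ≤ 78 months: 111 ≤ 78 is false
  NOT invitation letter provided: yes → false
  prior overstay on record: no → false
  NOT has a sponsor letter: yes → false
  passport validity remaining ≤ 1 months: 111 ≤ 1 is false
Combine:
[1.1.1.2] false AND true = false
[1.1.1] false → false (antecedent false ⇒ implication holds) = true
[1.1.2.1] false OR false OR false = false
[1.1.2] NOT false = true
[1.1] true AND true = true
[1] NOT true = false
[2.1.1.1] true AND false = false
[2.1.1] NOT false = true
[2.1] NOT true = false
[2.2] false OR false = false
[2.3.2] false AND false = false
[2.3] false OR false = false
[2] false OR false OR false = false
[root] false OR false = false
Overall: false → refused

Refused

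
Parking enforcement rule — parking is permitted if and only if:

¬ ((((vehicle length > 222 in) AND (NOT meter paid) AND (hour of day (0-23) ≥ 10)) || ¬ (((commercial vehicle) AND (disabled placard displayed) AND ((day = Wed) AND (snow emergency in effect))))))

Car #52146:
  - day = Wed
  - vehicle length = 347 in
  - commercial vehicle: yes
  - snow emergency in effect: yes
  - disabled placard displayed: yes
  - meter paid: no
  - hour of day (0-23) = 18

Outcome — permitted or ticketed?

Atomic conditions:
  vehicle length > 222 in: 347 > 222 is true
  NOT meter paid: no → true
  hour of day (0-23) ≥ 10: 18 ≥ 10 is true
  commercial vehicle: yes → true
  disabled placard displayed: yes → true
  day = Wed: Wed == Wed is true
  snow emergency in effect: yes → true
Combine:
[1.1] true AND true AND true = true
[1.2.1.3] true AND true = true
[1.2.1] true AND true AND true = true
[1.2] NOT true = false
[1] true OR false = true
[root] NOT true = false
Overall: false → ticketed

Ticketed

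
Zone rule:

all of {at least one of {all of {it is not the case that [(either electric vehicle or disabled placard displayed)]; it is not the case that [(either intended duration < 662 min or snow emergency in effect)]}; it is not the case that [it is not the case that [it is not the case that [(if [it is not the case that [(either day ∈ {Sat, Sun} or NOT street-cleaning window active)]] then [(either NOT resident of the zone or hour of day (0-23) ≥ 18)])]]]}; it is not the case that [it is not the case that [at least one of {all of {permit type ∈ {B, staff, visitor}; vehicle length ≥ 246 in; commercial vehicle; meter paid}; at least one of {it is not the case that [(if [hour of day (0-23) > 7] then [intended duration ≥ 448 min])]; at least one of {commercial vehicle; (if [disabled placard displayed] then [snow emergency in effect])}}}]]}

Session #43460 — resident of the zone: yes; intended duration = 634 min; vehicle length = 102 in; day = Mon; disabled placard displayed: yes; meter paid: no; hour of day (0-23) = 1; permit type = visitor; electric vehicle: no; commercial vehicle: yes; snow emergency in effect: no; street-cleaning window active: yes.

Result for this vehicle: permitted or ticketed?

Atomic conditions:
  electric vehicle: no → false
  disabled placard displayed: yes → true
  intended duration < 662 min: 634 < 662 is true
  snow emergency in effect: no → false
  day ∈ {Sat, Sun}: Mon is not in the set → false
  NOT street-cleaning window active: yes → false
  NOT resident of the zone: yes → false
  hour of day (0-23) ≥ 18: 1 ≥ 18 is false
  permit type ∈ {B, staff, visitor}: visitor is in the set → true
  vehicle length ≥ 246 in: 102 ≥ 246 is false
  commercial vehicle: yes → true
  meter paid: no → false
  hour of day (0-23) > 7: 1 > 7 is false
  intended duration ≥ 448 min: 634 ≥ 448 is true
Combine:
[1.1.1.1] false OR true = true
[1.1.1] NOT true = false
[1.1.2.1] true OR false = true
[1.1.2] NOT true = false
[1.1] false AND false = false
[1.2.1.1.1.1.1] false OR false = false
[1.2.1.1.1.1] NOT false = true
[1.2.1.1.1.2] false OR false = false
[1.2.1.1.1] true → false = false
[1.2.1.1] NOT false = true
[1.2.1] NOT true = false
[1.2] NOT false = true
[1] false OR true = true
[2.1.1.1] true AND false AND true AND false = false
[2.1.1.2.1.1] false → true (antecedent false ⇒ implication holds) = true
[2.1.1.2.1] NOT true = false
[2.1.1.2.2.2] true → false = false
[2.1.1.2.2] true OR false = true
[2.1.1.2] false OR true = true
[2.1.1] false OR true = true
[2.1] NOT true = false
[2] NOT false = true
[root] true AND true = true
Overall: true → permitted

Permitted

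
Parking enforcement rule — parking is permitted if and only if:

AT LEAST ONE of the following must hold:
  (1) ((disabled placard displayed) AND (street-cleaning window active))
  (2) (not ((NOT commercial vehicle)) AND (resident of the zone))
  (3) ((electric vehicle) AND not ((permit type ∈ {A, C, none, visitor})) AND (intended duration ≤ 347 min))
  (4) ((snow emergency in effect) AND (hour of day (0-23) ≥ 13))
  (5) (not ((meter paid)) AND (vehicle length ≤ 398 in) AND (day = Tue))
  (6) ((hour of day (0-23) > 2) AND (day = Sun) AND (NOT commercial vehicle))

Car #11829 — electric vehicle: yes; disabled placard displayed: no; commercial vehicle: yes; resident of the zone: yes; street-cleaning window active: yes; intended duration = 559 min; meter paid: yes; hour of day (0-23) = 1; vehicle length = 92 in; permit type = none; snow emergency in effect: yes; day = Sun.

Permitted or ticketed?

Atomic conditions:
  disabled placard displayed: no → false
  street-cleaning window active: yes → true
  NOT commercial vehicle: yes → false
  resident of the zone: yes → true
  electric vehicle: yes → true
  permit type ∈ {A, C, none, visitor}: none is in the set → true
  intended duration ≤ 347 min: 559 ≤ 347 is false
  snow emergency in effect: yes → true
  hour of day (0-23) ≥ 13: 1 ≥ 13 is false
  meter paid: yes → true
  vehicle length ≤ 398 in: 92 ≤ 398 is true
  day = Tue: Sun == Tue is false
  hour of day (0-23) > 2: 1 > 2 is false
  day = Sun: Sun == Sun is true
Combine:
[1] false AND true = false
[2.1] NOT false = true
[2] true AND true = true
[3.2] NOT true = false
[3] true AND false AND false = false
[4] true AND false = false
[5.1] NOT true = false
[5] false AND true AND false = false
[6] false AND true AND false = false
[root] false OR true OR false OR false OR false OR false = true
Overall: true → permitted

Permitted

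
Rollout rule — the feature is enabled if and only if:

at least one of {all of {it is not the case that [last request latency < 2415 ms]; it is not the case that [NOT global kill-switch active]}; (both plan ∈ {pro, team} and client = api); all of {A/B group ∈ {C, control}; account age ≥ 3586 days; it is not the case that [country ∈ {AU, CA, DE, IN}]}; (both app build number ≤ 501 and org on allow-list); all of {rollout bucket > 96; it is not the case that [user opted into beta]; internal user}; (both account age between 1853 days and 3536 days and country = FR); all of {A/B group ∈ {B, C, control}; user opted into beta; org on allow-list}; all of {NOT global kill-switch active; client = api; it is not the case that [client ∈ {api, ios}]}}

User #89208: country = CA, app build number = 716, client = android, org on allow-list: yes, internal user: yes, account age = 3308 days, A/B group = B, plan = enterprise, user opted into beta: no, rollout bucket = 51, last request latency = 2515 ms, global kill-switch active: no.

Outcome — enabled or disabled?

Disabled

Atomic conditions:
  last request latency < 2415 ms: 2515 < 2415 is false
  NOT global kill-switch active: no → true
  plan ∈ {pro, team}: enterprise is not in the set → false
  client = api: android == api is false
  A/B group ∈ {C, control}: B is not in the set → false
  account age ≥ 3586 days: 3308 ≥ 3586 is false
  country ∈ {AU, CA, DE, IN}: CA is in the set → true
  app build number ≤ 501: 716 ≤ 501 is false
  org on allow-list: yes → true
  rollout bucket > 96: 51 > 96 is false
  user opted into beta: no → false
  internal user: yes → true
  account age between 1853 days and 3536 days: 3308 in [1853, 3536] is true
  country = FR: CA == FR is false
  A/B group ∈ {B, C, control}: B is in the set → true
  client ∈ {api, ios}: android is not in the set → false
Combine:
[1.1] NOT false = true
[1.2] NOT true = false
[1] true AND false = false
[2] false AND false = false
[3.3] NOT true = false
[3] false AND false AND false = false
[4] false AND true = false
[5.2] NOT false = true
[5] false AND true AND true = false
[6] true AND false = false
[7] true AND false AND true = false
[8.3] NOT false = true
[8] true AND false AND true = false
[root] false OR false OR false OR false OR false OR false OR false OR false = false
Overall: false → disabled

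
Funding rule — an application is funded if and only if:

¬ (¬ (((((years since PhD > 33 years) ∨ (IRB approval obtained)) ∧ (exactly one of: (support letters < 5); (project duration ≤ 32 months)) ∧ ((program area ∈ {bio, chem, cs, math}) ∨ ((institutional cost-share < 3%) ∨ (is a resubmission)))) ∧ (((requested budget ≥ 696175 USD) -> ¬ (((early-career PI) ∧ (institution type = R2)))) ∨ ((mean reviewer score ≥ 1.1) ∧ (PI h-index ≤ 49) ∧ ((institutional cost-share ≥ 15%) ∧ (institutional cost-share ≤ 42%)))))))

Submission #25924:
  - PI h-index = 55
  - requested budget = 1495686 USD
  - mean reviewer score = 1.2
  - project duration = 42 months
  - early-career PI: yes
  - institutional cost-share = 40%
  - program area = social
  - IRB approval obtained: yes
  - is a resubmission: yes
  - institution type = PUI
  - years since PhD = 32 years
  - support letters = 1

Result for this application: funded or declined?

Funded

Atomic conditions:
  years since PhD > 33 years: 32 > 33 is false
  IRB approval obtained: yes → true
  support letters < 5: 1 < 5 is true
  project duration ≤ 32 months: 42 ≤ 32 is false
  program area ∈ {bio, chem, cs, math}: social is not in the set → false
  institutional cost-share < 3%: 40 < 3 is false
  is a resubmission: yes → true
  requested budget ≥ 696175 USD: 1495686 ≥ 696175 is true
  early-career PI: yes → true
  institution type = R2: PUI == R2 is false
  mean reviewer score ≥ 1.1: 1.2 ≥ 1.1 is true
  PI h-index ≤ 49: 55 ≤ 49 is false
  institutional cost-share ≥ 15%: 40 ≥ 15 is true
  institutional cost-share ≤ 42%: 40 ≤ 42 is true
Combine:
[1.1.1.1] false OR true = true
[1.1.1.2] exactly-one(true, false) = true
[1.1.1.3.2] false OR true = true
[1.1.1.3] false OR true = true
[1.1.1] true AND true AND true = true
[1.1.2.1.2.1] true AND false = false
[1.1.2.1.2] NOT false = true
[1.1.2.1] true → true = true
[1.1.2.2.3] true AND true = true
[1.1.2.2] true AND false AND true = false
[1.1.2] true OR false = true
[1.1] true AND true = true
[1] NOT true = false
[root] NOT false = true
Overall: true → funded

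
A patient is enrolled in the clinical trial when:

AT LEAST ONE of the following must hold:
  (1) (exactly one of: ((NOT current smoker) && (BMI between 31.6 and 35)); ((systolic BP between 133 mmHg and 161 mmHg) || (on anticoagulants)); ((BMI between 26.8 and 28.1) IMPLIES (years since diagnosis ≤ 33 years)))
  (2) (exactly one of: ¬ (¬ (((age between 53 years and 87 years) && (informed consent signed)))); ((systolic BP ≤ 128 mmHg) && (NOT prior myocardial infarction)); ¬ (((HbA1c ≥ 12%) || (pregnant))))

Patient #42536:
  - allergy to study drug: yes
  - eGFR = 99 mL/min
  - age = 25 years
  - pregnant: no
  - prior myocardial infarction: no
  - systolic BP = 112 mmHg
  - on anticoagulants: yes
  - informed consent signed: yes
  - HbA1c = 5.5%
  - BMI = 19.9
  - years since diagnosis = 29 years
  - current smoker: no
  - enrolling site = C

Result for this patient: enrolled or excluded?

Excluded

Atomic conditions:
  NOT current smoker: no → true
  BMI between 31.6 and 35: 19.9 in [31.6, 35] is false
  systolic BP between 133 mmHg and 161 mmHg: 112 in [133, 161] is false
  on anticoagulants: yes → true
  BMI between 26.8 and 28.1: 19.9 in [26.8, 28.1] is false
  years since diagnosis ≤ 33 years: 29 ≤ 33 is true
  age between 53 years and 87 years: 25 in [53, 87] is false
  informed consent signed: yes → true
  systolic BP ≤ 128 mmHg: 112 ≤ 128 is true
  NOT prior myocardial infarction: no → true
  HbA1c ≥ 12%: 5.5 ≥ 12 is false
  pregnant: no → false
Combine:
[1.1] true AND false = false
[1.2] false OR true = true
[1.3] false → true (antecedent false ⇒ implication holds) = true
[1] exactly-one(false, true, true) = false
[2.1.1.1] false AND true = false
[2.1.1] NOT false = true
[2.1] NOT true = false
[2.2] true AND true = true
[2.3.1] false OR false = false
[2.3] NOT false = true
[2] exactly-one(false, true, true) = false
[root] false OR false = false
Overall: false → excluded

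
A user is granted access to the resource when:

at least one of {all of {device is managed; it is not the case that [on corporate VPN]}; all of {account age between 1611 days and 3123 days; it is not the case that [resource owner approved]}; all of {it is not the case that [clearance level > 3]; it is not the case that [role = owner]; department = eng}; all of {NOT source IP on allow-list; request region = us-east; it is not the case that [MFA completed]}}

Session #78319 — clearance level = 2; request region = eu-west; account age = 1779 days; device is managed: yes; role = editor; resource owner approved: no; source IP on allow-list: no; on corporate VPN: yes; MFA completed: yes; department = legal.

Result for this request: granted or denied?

Granted

Atomic conditions:
  device is managed: yes → true
  on corporate VPN: yes → true
  account age between 1611 days and 3123 days: 1779 in [1611, 3123] is true
  resource owner approved: no → false
  clearance level > 3: 2 > 3 is false
  role = owner: editor == owner is false
  department = eng: legal == eng is false
  NOT source IP on allow-list: no → true
  request region = us-east: eu-west == us-east is false
  MFA completed: yes → true
Combine:
[1.2] NOT true = false
[1] true AND false = false
[2.2] NOT false = true
[2] true AND true = true
[3.1] NOT false = true
[3.2] NOT false = true
[3] true AND true AND false = false
[4.3] NOT true = false
[4] true AND false AND false = false
[root] false OR true OR false OR false = true
Overall: true → granted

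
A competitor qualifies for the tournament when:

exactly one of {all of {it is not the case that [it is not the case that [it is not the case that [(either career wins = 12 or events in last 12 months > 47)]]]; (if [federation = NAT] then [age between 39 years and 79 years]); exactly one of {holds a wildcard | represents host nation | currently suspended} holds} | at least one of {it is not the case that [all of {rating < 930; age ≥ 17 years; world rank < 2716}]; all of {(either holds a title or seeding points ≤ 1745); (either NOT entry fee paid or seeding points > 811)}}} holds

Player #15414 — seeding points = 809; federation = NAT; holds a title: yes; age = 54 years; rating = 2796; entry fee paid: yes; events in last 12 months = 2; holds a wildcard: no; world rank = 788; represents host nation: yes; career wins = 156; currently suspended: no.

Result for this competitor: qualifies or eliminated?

Eliminated

Atomic conditions:
  career wins = 12: 156 == 12 is false
  events in last 12 months > 47: 2 > 47 is false
  federation = NAT: NAT == NAT is true
  age between 39 years and 79 years: 54 in [39, 79] is true
  holds a wildcard: no → false
  represents host nation: yes → true
  currently suspended: no → false
  rating < 930: 2796 < 930 is false
  age ≥ 17 years: 54 ≥ 17 is true
  world rank < 2716: 788 < 2716 is true
  holds a title: yes → true
  seeding points ≤ 1745: 809 ≤ 1745 is true
  NOT entry fee paid: yes → false
  seeding points > 811: 809 > 811 is false
Combine:
[1.1.1.1.1] false OR false = false
[1.1.1.1] NOT false = true
[1.1.1] NOT true = false
[1.1] NOT false = true
[1.2] true → true = true
[1.3] exactly-one(false, true, false) = true
[1] true AND true AND true = true
[2.1.1] false AND true AND true = false
[2.1] NOT false = true
[2.2.1] true OR true = true
[2.2.2] false OR false = false
[2.2] true AND false = false
[2] true OR false = true
[root] exactly-one(true, true) = false
Overall: false → eliminated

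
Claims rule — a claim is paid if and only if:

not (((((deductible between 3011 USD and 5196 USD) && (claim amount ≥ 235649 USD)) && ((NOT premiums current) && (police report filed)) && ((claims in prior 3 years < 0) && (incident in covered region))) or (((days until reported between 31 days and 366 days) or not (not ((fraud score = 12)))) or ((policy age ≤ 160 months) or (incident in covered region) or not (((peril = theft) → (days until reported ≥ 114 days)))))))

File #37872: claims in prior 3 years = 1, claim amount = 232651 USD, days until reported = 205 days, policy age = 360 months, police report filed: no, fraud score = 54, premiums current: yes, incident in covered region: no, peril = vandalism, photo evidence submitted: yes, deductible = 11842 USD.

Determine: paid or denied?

Atomic conditions:
  deductible between 3011 USD and 5196 USD: 11842 in [3011, 5196] is false
  claim amount ≥ 235649 USD: 232651 ≥ 235649 is false
  NOT premiums current: yes → false
  police report filed: no → false
  claims in prior 3 years < 0: 1 < 0 is false
  incident in covered region: no → false
  days until reported between 31 days and 366 days: 205 in [31, 366] is true
  fraud score = 12: 54 == 12 is false
  policy age ≤ 160 months: 360 ≤ 160 is false
  peril = theft: vandalism == theft is false
  days until reported ≥ 114 days: 205 ≥ 114 is true
Combine:
[1.1.1] false AND false = false
[1.1.2] false AND false = false
[1.1.3] false AND false = false
[1.1] false AND false AND false = false
[1.2.1.2.1] NOT false = true
[1.2.1.2] NOT true = false
[1.2.1] true OR false = true
[1.2.2.3.1] false → true (antecedent false ⇒ implication holds) = true
[1.2.2.3] NOT true = false
[1.2.2] false OR false OR false = false
[1.2] true OR false = true
[1] false OR true = true
[root] NOT true = false
Overall: false → denied

Denied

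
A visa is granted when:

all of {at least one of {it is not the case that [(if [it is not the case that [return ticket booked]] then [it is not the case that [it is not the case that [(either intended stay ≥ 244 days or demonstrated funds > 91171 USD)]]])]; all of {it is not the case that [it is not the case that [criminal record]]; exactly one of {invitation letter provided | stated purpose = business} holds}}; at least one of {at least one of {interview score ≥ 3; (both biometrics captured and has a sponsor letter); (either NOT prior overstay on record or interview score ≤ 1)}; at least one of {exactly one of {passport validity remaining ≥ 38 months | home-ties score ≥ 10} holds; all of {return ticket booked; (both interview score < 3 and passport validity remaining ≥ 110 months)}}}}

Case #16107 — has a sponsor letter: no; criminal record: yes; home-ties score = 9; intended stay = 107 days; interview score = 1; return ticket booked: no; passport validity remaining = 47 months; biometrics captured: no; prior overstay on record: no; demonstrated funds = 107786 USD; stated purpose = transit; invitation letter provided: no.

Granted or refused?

Atomic conditions:
  return ticket booked: no → false
  intended stay ≥ 244 days: 107 ≥ 244 is false
  demonstrated funds > 91171 USD: 107786 > 91171 is true
  criminal record: yes → true
  invitation letter provided: no → false
  stated purpose = business: transit == business is false
  interview score ≥ 3: 1 ≥ 3 is false
  biometrics captured: no → false
  has a sponsor letter: no → false
  NOT prior overstay on record: no → true
  interview score ≤ 1: 1 ≤ 1 is true
  passport validity remaining ≥ 38 months: 47 ≥ 38 is true
  home-ties score ≥ 10: 9 ≥ 10 is false
  interview score < 3: 1 < 3 is true
  passport validity remaining ≥ 110 months: 47 ≥ 110 is false
Combine:
[1.1.1.1] NOT false = true
[1.1.1.2.1.1] false OR true = true
[1.1.1.2.1] NOT true = false
[1.1.1.2] NOT false = true
[1.1.1] true → true = true
[1.1] NOT true = false
[1.2.1.1] NOT true = false
[1.2.1] NOT false = true
[1.2.2] exactly-one(false, false) = false
[1.2] true AND false = false
[1] false OR false = false
[2.1.2] false AND false = false
[2.1.3] true OR true = true
[2.1] false OR false OR true = true
[2.2.1] exactly-one(true, false) = true
[2.2.2.2] true AND false = false
[2.2.2] false AND false = false
[2.2] true OR false = true
[2] true OR true = true
[root] false AND true = false
Overall: false → refused

Refused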